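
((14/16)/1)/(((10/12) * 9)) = 7/60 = 0.12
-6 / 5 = -1.20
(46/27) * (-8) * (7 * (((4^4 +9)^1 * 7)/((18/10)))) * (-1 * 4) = 95569600/243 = 393290.53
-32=-32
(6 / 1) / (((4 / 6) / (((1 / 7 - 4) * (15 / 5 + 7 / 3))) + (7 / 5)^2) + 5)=32400 / 37409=0.87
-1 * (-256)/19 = 256/19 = 13.47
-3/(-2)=3/2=1.50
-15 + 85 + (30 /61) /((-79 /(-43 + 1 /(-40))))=1354483 /19276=70.27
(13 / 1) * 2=26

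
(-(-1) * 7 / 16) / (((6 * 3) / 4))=0.10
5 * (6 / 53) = 30 / 53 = 0.57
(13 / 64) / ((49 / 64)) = 13 / 49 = 0.27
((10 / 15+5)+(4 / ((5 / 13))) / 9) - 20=-593 / 45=-13.18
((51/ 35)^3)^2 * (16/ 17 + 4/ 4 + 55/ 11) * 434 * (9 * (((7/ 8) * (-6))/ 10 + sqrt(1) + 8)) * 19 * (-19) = -2085140147122906407/ 2626093750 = -794008266.89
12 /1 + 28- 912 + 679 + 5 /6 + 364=1031 /6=171.83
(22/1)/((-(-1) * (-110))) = -1/5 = -0.20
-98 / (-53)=1.85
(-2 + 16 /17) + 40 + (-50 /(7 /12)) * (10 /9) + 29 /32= -55.39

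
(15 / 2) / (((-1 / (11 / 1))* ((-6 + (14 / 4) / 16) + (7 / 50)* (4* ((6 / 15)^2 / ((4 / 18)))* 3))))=1650000 / 91433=18.05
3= 3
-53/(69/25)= -19.20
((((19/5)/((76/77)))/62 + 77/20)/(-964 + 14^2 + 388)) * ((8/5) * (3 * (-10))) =14553/29450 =0.49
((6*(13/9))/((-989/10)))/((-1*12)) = 65/8901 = 0.01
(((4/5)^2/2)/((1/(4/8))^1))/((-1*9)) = -4/225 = -0.02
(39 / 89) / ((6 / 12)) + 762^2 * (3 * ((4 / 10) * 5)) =310063974 / 89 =3483864.88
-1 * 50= -50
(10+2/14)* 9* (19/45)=1349/35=38.54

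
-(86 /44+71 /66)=-100 /33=-3.03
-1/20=-0.05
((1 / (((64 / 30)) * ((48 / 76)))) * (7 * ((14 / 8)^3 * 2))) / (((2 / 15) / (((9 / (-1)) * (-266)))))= 999864.68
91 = 91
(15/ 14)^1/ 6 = 5/ 28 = 0.18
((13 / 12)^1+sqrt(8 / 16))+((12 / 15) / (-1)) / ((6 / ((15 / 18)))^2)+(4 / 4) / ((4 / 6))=sqrt(2) / 2+208 / 81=3.28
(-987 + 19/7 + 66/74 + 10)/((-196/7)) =252109/7252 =34.76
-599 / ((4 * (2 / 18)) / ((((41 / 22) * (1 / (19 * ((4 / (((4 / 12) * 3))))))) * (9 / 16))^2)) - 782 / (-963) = 1531729883699 / 2756758929408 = 0.56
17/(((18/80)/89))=60520/9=6724.44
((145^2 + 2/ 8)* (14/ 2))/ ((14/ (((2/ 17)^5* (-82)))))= -27585128/ 1419857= -19.43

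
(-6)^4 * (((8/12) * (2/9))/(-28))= -48/7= -6.86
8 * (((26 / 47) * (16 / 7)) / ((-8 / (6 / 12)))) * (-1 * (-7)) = -208 / 47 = -4.43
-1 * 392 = -392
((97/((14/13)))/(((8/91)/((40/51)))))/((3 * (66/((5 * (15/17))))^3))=1280703125/16007968944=0.08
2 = 2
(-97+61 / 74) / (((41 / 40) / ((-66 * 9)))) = 84549960 / 1517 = 55734.98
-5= -5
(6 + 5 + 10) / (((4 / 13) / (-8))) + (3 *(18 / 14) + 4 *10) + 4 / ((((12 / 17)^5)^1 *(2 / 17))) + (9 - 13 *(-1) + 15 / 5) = -283.14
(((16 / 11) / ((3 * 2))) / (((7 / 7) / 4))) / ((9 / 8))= 256 / 297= 0.86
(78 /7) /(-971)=-78 /6797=-0.01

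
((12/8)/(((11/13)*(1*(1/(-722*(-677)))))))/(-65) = -733191/55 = -13330.75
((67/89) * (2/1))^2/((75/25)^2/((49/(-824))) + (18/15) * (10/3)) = -219961/14297405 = -0.02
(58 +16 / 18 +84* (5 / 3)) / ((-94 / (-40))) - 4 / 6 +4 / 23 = 818606 / 9729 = 84.14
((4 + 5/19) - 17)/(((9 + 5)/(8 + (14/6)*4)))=-6292/399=-15.77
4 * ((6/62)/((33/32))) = 128/341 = 0.38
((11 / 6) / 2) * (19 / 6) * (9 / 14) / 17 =209 / 1904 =0.11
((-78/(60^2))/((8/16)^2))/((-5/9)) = 39/250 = 0.16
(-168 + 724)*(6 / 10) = 1668 / 5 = 333.60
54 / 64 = 0.84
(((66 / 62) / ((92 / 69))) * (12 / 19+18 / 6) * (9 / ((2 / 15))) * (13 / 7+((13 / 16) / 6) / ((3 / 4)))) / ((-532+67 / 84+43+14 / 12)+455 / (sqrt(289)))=-137610495 / 158822672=-0.87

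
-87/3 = -29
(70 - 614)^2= 295936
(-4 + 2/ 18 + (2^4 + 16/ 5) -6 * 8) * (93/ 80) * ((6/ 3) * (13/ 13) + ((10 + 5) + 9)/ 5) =-775217/ 3000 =-258.41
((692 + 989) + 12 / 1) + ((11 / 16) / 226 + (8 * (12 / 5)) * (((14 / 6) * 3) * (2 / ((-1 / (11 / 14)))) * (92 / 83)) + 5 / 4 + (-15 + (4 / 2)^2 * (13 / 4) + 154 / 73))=159966849589 / 109546720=1460.26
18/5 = 3.60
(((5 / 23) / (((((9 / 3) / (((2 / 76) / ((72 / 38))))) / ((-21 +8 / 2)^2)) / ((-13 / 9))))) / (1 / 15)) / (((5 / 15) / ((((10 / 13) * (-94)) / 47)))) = 36125 / 1242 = 29.09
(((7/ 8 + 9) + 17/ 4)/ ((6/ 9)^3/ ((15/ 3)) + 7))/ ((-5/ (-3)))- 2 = -6095/ 7624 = -0.80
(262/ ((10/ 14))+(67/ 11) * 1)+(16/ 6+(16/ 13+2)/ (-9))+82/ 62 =8345592/ 22165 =376.52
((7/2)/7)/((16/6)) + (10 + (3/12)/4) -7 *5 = -99/4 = -24.75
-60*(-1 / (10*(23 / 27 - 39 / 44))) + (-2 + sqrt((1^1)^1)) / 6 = -42809 / 246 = -174.02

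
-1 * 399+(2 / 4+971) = 1145 / 2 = 572.50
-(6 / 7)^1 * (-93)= 558 / 7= 79.71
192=192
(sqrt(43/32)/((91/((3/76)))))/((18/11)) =11 * sqrt(86)/331968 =0.00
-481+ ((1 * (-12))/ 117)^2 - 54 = -813719/ 1521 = -534.99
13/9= 1.44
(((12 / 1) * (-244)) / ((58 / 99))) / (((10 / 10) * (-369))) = 16104 / 1189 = 13.54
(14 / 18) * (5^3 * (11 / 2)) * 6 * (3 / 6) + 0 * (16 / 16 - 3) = 9625 / 6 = 1604.17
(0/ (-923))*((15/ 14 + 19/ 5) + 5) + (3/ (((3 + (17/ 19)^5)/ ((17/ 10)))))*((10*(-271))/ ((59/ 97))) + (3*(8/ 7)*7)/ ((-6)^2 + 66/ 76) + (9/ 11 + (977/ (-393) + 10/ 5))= -6700607361216864839/ 1053917948101326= -6357.81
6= 6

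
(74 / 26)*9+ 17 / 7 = 2552 / 91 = 28.04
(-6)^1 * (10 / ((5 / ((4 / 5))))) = -48 / 5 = -9.60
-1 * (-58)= 58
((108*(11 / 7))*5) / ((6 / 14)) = 1980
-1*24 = -24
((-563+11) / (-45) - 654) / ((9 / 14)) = -134764 / 135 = -998.25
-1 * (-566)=566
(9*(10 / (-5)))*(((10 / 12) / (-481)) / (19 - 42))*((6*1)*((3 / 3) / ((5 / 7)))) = -126 / 11063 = -0.01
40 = 40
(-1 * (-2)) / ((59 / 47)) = 94 / 59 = 1.59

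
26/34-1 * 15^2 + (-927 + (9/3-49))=-20353/17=-1197.24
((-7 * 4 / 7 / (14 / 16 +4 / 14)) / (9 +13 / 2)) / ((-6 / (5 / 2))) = 0.09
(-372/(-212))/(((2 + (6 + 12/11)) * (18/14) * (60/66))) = 26257/159000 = 0.17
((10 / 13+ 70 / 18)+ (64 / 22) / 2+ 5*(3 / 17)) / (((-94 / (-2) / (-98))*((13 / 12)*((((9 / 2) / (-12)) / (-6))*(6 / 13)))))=-479945984 / 1028313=-466.73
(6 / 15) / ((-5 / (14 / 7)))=-0.16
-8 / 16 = -1 / 2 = -0.50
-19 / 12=-1.58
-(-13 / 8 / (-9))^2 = -169 / 5184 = -0.03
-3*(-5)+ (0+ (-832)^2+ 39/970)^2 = 479174121854.37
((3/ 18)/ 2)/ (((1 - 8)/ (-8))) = 2/ 21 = 0.10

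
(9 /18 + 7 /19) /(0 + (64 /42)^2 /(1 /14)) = 2079 /77824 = 0.03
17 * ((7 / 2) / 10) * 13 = 1547 / 20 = 77.35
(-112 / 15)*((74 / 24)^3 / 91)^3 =-129961739795077 / 520749219594240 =-0.25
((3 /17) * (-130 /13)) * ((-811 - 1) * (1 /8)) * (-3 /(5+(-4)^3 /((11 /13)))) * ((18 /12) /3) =4785 /1258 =3.80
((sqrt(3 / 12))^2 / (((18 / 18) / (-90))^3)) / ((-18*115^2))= 405 / 529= 0.77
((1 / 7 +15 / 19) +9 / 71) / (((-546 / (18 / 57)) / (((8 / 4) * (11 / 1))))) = -220022 / 16326947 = -0.01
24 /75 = 8 /25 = 0.32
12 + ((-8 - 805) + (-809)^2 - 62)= 653618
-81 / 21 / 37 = -27 / 259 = -0.10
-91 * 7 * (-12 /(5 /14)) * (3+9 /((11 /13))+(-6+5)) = 14875224 /55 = 270458.62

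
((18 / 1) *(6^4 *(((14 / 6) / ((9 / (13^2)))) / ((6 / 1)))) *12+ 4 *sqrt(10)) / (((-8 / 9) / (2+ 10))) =-27597024-54 *sqrt(10) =-27597194.76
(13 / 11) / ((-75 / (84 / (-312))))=0.00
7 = 7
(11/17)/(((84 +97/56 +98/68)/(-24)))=-0.18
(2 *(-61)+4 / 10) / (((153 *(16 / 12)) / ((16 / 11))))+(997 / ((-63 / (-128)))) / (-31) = -120904192 / 1826055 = -66.21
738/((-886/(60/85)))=-4428/7531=-0.59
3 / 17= 0.18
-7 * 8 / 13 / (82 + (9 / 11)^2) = -968 / 18577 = -0.05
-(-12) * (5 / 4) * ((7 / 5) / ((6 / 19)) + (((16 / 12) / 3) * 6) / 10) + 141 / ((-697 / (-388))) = 207693 / 1394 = 148.99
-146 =-146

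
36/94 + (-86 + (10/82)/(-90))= -2969759/34686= -85.62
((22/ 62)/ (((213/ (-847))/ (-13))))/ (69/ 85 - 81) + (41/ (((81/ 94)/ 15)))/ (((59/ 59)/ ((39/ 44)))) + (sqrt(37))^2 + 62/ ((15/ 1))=1667150370317/ 2475332640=673.51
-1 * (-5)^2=-25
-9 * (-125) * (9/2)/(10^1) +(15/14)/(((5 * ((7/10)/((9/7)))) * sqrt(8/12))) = 135 * sqrt(6)/686 +2025/4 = 506.73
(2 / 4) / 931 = 1 / 1862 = 0.00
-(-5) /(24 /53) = 265 /24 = 11.04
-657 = -657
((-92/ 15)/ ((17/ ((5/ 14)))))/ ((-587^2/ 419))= 19274/ 123011133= 0.00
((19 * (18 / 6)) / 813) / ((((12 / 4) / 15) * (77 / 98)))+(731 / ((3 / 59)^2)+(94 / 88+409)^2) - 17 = 450873.92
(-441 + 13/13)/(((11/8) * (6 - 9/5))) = -1600/21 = -76.19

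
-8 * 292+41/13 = -30327/13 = -2332.85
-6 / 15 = -2 / 5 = -0.40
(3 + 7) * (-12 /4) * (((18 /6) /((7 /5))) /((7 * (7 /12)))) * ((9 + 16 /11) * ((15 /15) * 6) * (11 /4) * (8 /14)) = -3726000 /2401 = -1551.85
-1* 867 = -867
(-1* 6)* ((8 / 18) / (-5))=8 / 15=0.53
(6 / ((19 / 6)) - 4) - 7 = -173 / 19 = -9.11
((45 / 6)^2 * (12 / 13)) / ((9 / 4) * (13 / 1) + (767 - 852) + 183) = 0.41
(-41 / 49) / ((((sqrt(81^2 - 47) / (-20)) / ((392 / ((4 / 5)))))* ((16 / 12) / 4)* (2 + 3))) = 2460* sqrt(6514) / 3257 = 60.96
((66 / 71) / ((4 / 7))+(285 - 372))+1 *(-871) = -135805 / 142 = -956.37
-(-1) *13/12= 13/12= 1.08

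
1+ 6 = 7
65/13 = 5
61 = 61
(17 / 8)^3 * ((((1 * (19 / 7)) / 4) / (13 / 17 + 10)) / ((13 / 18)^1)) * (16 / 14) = 4760697 / 4973696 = 0.96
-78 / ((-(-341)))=-78 / 341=-0.23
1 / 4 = 0.25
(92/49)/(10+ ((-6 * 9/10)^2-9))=1150/18473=0.06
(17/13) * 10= 170/13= 13.08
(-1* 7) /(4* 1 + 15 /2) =-14 /23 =-0.61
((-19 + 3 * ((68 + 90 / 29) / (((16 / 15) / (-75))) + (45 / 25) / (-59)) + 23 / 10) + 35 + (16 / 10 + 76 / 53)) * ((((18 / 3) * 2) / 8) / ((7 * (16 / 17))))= -2770671071709 / 812519680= -3409.97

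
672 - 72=600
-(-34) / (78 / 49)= 833 / 39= 21.36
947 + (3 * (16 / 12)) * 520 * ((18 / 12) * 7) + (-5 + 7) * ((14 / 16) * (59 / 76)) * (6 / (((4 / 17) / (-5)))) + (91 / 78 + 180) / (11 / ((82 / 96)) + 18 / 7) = 91493222119 / 4043808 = 22625.51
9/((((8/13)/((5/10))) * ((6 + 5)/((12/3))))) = 2.66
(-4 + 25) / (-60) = -7 / 20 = -0.35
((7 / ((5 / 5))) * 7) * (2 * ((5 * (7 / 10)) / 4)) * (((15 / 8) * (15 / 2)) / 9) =8575 / 64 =133.98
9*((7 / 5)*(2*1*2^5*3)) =12096 / 5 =2419.20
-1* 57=-57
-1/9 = -0.11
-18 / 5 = -3.60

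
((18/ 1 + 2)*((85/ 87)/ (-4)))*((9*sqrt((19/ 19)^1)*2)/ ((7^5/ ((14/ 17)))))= -300/ 69629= -0.00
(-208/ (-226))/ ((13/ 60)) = 480/ 113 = 4.25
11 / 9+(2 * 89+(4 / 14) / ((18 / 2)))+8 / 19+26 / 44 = 180.27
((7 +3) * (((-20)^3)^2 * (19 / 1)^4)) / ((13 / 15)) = 1251081600000000 / 13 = 96237046153846.15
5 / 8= 0.62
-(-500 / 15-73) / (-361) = -319 / 1083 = -0.29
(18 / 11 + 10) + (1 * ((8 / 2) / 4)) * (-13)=-1.36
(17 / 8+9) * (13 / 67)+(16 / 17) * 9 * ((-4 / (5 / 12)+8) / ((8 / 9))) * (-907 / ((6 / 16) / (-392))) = -658615295959 / 45560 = -14455998.59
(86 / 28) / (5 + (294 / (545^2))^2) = 3793625576875 / 6175670753854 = 0.61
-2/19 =-0.11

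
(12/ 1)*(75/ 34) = 450/ 17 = 26.47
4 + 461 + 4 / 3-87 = 1138 / 3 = 379.33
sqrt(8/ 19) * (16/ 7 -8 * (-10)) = 1152 * sqrt(38)/ 133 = 53.39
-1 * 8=-8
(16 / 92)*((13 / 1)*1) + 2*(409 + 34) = 20430 / 23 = 888.26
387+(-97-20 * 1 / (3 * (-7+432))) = 289.98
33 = 33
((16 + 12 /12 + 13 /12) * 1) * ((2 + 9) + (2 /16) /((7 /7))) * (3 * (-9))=-173817 /32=-5431.78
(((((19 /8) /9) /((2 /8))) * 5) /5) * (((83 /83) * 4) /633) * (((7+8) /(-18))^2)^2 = 11875 /3691656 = 0.00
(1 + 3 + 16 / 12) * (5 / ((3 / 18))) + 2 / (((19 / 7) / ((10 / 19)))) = 57900 / 361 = 160.39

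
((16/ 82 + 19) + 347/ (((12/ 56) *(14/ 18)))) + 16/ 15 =2102.26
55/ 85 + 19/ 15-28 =-6652/ 255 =-26.09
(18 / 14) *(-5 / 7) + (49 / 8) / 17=-3719 / 6664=-0.56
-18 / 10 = -1.80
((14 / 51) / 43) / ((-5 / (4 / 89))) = -56 / 975885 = -0.00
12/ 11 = 1.09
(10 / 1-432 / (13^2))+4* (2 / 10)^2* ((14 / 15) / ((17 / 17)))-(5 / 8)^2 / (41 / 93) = 1115358661 / 166296000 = 6.71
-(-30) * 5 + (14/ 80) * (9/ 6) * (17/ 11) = 132357/ 880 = 150.41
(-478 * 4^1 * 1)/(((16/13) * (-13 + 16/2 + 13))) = -194.19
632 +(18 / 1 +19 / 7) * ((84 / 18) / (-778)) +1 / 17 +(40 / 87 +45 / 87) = 121377885 / 191777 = 632.91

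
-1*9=-9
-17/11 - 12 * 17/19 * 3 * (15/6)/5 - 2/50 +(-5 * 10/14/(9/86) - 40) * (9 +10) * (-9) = 462967212/36575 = 12658.02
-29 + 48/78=-369/13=-28.38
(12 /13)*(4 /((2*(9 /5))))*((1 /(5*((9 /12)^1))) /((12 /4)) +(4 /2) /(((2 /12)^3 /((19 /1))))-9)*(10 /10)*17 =50178424 /351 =142958.47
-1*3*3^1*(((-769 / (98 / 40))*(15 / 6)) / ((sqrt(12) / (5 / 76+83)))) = 364102275*sqrt(3) / 3724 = 169345.77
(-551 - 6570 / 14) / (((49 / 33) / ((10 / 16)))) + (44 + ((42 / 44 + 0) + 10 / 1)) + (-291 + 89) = -8700575 / 15092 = -576.50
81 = 81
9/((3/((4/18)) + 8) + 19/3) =54/167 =0.32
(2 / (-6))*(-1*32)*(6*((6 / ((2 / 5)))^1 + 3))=1152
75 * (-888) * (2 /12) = -11100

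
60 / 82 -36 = -1446 / 41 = -35.27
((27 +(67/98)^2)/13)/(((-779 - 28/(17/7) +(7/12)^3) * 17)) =-113960304/724664761093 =-0.00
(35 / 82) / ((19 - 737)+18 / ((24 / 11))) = -0.00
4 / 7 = 0.57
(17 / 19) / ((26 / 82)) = 697 / 247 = 2.82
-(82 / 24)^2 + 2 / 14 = -11623 / 1008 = -11.53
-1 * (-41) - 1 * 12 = 29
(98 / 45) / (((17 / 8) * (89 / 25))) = 3920 / 13617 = 0.29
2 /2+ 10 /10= 2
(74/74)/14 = 1/14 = 0.07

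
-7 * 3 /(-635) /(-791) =-3 /71755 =-0.00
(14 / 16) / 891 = 7 / 7128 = 0.00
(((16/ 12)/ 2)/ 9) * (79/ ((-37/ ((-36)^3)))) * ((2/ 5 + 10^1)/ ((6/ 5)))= 2366208/ 37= 63951.57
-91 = -91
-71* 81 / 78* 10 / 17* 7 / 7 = -9585 / 221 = -43.37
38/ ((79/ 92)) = 44.25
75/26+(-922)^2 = 850086.88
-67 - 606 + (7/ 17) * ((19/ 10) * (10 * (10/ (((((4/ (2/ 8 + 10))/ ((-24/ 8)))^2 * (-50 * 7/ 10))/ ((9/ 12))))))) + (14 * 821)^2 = 1149896441199/ 8704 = 132111263.92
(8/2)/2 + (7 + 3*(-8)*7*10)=-1671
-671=-671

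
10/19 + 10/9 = 280/171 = 1.64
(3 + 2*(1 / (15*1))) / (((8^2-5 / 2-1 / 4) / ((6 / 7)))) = 376 / 8575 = 0.04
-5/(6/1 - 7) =5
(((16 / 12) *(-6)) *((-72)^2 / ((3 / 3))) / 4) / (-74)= 5184 / 37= 140.11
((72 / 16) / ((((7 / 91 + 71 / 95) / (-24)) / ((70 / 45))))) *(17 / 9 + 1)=-899080 / 1527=-588.79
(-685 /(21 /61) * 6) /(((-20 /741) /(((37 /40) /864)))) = 76374623 /161280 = 473.55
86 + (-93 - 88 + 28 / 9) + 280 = 1693 / 9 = 188.11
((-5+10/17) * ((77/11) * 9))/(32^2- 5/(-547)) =-0.27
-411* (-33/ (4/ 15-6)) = -203445/ 86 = -2365.64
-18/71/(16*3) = -3/568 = -0.01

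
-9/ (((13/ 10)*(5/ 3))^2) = -324/ 169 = -1.92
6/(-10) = -3/5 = -0.60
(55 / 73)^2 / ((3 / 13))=39325 / 15987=2.46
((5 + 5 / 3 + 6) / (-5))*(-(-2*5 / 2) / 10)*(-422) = 8018 / 15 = 534.53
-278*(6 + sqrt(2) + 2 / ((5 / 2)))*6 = -56712 / 5 - 1668*sqrt(2) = -13701.31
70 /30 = 7 /3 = 2.33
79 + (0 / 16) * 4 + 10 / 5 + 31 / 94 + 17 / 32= 123119 / 1504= 81.86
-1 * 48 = -48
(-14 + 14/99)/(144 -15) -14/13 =-196630/166023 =-1.18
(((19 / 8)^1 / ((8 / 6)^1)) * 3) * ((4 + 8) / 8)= 513 / 64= 8.02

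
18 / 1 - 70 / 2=-17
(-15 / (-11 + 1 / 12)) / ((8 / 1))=45 / 262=0.17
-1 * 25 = -25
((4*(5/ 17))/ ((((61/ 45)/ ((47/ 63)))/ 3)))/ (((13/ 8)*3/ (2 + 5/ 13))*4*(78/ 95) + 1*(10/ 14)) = 10381125/ 39700508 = 0.26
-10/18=-5/9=-0.56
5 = 5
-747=-747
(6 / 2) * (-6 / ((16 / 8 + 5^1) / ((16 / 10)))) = -144 / 35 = -4.11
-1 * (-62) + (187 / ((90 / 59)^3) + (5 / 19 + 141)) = 3545109587 / 13851000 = 255.95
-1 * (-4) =4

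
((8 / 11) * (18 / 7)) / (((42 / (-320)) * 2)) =-3840 / 539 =-7.12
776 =776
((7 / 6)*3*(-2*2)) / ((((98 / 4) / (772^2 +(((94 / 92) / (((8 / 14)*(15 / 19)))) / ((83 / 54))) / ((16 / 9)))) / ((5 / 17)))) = -100165.52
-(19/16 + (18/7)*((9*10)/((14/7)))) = -13093/112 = -116.90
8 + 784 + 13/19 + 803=30318/19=1595.68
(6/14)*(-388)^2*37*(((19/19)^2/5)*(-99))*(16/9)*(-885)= 520561882368/7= 74365983195.43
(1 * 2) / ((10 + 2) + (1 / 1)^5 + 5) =1 / 9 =0.11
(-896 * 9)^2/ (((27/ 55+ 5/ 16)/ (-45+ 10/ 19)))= -6907841740800/ 1919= -3599709088.48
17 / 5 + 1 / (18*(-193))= 59053 / 17370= 3.40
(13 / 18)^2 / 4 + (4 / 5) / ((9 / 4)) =3149 / 6480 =0.49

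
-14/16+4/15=-73/120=-0.61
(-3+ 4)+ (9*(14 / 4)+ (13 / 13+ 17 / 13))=905 / 26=34.81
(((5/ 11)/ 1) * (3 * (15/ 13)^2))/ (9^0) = 3375/ 1859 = 1.82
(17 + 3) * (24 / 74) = 240 / 37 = 6.49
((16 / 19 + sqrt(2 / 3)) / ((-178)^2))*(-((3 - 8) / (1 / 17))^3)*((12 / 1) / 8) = 614125*sqrt(6) / 63368 + 3684750 / 150499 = 48.22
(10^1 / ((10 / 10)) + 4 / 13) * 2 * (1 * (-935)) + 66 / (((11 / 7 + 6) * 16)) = -106242917 / 5512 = -19274.84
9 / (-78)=-3 / 26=-0.12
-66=-66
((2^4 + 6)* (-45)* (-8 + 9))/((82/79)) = -953.78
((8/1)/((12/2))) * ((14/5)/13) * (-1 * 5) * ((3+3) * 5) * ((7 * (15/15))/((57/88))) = -344960/741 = -465.53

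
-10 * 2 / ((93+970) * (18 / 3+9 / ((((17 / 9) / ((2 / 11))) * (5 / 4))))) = -9350 / 3326127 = -0.00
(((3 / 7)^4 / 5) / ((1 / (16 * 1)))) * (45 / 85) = 11664 / 204085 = 0.06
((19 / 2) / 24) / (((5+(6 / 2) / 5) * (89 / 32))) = 95 / 3738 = 0.03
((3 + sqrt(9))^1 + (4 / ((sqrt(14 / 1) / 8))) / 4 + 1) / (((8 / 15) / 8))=60 *sqrt(14) / 7 + 105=137.07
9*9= 81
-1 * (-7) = 7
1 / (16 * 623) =0.00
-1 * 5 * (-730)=3650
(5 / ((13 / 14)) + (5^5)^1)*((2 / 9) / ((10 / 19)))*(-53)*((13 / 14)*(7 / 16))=-2731991 / 96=-28458.24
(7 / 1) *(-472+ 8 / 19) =-62720 / 19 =-3301.05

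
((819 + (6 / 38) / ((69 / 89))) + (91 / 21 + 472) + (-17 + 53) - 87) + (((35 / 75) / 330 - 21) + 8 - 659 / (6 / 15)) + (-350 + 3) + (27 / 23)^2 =-18945322984 / 24876225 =-761.58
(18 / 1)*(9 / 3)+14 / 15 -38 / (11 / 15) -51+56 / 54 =-69569 / 1485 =-46.85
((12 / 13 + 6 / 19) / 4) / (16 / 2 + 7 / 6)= 459 / 13585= 0.03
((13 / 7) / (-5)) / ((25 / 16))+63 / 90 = 809 / 1750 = 0.46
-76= -76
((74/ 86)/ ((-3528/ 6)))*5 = -185/ 25284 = -0.01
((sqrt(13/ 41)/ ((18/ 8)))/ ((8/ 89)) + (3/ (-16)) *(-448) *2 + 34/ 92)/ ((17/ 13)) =1157 *sqrt(533)/ 12546 + 100685/ 782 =130.88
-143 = -143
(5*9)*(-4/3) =-60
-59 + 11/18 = -1051/18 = -58.39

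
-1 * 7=-7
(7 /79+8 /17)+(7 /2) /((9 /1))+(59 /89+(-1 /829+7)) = 15356283025 /1783581894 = 8.61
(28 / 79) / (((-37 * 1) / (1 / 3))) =-28 / 8769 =-0.00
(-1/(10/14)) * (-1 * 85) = 119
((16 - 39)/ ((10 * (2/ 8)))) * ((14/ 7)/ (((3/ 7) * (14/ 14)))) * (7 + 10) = -10948/ 15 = -729.87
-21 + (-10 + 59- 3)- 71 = -46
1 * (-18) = -18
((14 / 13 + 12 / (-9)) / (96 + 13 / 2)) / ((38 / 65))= -10 / 2337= -0.00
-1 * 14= -14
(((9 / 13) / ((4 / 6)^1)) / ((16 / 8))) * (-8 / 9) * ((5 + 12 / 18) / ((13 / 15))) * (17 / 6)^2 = -24565 / 1014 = -24.23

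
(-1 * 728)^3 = -385828352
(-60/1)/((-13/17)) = 78.46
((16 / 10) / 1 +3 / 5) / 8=11 / 40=0.28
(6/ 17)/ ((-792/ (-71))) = 71/ 2244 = 0.03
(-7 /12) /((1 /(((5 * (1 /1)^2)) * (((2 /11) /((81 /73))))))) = -2555 /5346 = -0.48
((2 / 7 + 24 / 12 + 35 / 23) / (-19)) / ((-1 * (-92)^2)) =613 / 25891376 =0.00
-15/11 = -1.36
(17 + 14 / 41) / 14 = 711 / 574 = 1.24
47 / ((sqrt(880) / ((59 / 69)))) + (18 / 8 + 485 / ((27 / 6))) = 2773 * sqrt(55) / 15180 + 3961 / 36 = 111.38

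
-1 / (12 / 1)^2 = -0.01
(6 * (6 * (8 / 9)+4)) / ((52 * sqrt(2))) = 7 * sqrt(2) / 13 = 0.76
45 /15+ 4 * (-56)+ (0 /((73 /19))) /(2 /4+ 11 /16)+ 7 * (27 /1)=-32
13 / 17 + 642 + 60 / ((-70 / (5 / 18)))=229382 / 357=642.53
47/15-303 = -4498/15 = -299.87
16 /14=8 /7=1.14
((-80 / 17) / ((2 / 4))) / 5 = -1.88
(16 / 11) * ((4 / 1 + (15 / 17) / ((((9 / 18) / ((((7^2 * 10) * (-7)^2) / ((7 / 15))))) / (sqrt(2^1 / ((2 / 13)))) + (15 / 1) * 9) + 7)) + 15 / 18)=996444200630225096 / 141553615596119949 - 24696000 * sqrt(13) / 519029923852439813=7.04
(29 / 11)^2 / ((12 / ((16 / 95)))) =3364 / 34485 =0.10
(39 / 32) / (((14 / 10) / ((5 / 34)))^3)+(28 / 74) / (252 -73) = 10075500481 / 2857166862592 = 0.00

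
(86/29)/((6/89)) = 3827/87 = 43.99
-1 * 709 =-709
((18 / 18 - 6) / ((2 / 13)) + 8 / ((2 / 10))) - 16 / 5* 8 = -181 / 10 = -18.10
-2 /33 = -0.06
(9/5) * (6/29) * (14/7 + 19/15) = 1.22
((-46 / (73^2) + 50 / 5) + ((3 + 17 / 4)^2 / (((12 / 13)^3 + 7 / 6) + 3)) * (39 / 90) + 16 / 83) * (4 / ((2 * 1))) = 34153195175947 / 1155182038040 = 29.57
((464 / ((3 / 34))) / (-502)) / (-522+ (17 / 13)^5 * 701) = -2928759184 / 603533122683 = -0.00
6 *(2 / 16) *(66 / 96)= 33 / 64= 0.52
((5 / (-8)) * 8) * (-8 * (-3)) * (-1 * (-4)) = -480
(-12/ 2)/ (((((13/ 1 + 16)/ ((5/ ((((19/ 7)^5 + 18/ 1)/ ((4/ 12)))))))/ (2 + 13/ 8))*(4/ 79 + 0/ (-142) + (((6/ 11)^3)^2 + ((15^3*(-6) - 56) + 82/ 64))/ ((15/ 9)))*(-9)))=-18817563459464/ 272886144179044181715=-0.00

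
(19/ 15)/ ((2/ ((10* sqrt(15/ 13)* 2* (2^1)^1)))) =76* sqrt(195)/ 39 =27.21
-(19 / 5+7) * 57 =-3078 / 5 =-615.60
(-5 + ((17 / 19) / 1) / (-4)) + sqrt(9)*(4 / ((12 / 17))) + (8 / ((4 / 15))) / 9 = 3445 / 228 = 15.11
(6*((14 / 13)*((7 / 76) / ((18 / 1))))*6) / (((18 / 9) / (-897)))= -3381 / 38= -88.97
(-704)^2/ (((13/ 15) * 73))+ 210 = 7633530/ 949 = 8043.76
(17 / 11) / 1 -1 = 6 / 11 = 0.55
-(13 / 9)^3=-2197 / 729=-3.01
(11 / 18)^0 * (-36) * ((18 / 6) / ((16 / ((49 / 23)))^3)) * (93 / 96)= -98472213 / 398688256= -0.25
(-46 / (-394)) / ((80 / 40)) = 23 / 394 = 0.06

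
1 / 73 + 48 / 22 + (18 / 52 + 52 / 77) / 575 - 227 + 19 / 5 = -3714346081 / 16806790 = -221.00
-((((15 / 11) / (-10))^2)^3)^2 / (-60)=177147 / 257100052620984320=0.00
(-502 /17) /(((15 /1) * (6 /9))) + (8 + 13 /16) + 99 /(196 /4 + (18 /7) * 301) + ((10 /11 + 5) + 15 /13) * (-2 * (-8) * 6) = 109482505961 /160057040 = 684.02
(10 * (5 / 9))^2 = 2500 / 81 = 30.86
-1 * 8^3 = -512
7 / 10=0.70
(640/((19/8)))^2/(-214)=-13107200/38627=-339.33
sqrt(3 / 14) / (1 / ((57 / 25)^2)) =3249 * sqrt(42) / 8750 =2.41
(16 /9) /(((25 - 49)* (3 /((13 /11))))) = -26 /891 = -0.03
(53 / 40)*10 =53 / 4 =13.25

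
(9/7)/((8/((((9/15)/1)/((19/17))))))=459/5320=0.09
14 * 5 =70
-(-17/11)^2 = -289/121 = -2.39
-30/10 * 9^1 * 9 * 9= -2187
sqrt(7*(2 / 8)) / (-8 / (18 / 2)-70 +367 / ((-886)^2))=-3532482*sqrt(7) / 500824145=-0.02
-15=-15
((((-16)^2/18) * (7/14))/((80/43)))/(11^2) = 0.03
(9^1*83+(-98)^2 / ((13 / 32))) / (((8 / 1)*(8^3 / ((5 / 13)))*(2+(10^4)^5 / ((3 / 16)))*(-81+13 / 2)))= -4755585 / 82513100800000000000309424128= -0.00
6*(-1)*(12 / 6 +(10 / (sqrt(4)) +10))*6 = -612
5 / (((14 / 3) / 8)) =60 / 7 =8.57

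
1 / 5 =0.20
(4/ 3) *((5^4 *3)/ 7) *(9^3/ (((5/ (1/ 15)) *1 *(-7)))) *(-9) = 218700/ 49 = 4463.27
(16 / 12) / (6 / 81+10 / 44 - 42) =-792 / 24769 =-0.03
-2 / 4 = -1 / 2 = -0.50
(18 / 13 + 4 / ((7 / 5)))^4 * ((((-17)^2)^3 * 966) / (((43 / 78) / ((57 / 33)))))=8429982725764098232128 / 356439083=23650556652801.45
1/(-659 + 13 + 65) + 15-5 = 5809/581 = 10.00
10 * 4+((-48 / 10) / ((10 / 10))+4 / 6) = 538 / 15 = 35.87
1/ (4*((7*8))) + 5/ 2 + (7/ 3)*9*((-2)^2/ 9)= 7955/ 672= 11.84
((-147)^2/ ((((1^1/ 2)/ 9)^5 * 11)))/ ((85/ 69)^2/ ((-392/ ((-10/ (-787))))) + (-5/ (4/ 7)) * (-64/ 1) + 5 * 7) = 29986527755701448064/ 4806606840365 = 6238606.31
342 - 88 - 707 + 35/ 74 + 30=-31267/ 74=-422.53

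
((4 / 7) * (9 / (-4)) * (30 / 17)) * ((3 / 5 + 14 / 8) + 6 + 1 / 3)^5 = -38387392786601 / 342720000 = -112008.03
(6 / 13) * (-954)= -5724 / 13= -440.31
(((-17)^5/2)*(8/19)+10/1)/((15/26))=-147660188/285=-518105.92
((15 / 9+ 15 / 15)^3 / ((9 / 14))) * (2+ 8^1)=71680 / 243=294.98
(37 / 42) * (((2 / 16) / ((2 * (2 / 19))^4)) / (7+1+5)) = 4.31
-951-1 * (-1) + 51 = -899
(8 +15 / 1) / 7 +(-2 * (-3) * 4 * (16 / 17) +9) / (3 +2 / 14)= 34915 / 2618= 13.34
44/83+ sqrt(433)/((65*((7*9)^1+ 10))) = sqrt(433)/4745+ 44/83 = 0.53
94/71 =1.32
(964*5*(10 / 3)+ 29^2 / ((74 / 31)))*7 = 25515091 / 222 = 114932.84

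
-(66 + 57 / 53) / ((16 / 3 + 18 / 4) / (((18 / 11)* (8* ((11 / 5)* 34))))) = -20886336 / 3127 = -6679.35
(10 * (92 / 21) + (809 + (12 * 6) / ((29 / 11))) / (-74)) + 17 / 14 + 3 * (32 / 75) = 19717681 / 563325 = 35.00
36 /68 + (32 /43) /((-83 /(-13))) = 39193 /60673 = 0.65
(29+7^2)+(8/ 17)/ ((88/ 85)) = 863/ 11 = 78.45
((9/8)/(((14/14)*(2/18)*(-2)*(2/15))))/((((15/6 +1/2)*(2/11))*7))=-4455/448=-9.94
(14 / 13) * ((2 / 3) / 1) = 0.72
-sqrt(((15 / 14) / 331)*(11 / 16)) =-sqrt(764610) / 18536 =-0.05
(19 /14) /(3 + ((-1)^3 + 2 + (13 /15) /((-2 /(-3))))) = 95 /371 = 0.26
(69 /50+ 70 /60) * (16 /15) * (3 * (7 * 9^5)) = 421058736 /125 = 3368469.89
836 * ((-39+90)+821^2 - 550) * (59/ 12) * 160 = 442957141440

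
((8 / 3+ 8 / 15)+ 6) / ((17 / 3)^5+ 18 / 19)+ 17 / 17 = 135120667 / 134908285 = 1.00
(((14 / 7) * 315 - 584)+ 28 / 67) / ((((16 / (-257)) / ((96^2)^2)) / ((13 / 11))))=-55157149532160 / 737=-74840094344.86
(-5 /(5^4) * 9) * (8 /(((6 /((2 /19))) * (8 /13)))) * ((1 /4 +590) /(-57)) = 30693 /180500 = 0.17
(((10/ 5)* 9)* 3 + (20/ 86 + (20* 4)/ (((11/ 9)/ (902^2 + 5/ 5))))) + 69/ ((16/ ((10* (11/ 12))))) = 806056164809/ 15136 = 53254239.22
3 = 3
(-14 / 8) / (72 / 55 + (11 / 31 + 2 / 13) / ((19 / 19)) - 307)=155155 / 27057456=0.01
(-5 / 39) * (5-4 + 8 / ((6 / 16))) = -335 / 117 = -2.86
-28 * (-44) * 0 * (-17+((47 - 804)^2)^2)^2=0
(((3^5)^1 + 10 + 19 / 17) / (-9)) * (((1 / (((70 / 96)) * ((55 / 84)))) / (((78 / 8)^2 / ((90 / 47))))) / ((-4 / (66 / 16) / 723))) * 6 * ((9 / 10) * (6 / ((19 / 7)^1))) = 136008585216 / 12827945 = 10602.52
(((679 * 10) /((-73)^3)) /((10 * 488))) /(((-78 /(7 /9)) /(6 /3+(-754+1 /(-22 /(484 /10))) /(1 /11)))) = -197634493 /666339438960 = -0.00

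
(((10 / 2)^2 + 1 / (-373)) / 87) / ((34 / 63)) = 97902 / 183889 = 0.53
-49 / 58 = -0.84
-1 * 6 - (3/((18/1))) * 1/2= -73/12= -6.08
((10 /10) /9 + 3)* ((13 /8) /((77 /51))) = 221 /66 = 3.35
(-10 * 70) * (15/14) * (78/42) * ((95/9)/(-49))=308750/1029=300.05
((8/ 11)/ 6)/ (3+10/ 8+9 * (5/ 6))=16/ 1551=0.01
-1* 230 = -230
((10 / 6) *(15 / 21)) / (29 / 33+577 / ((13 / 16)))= 3575 / 2135231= 0.00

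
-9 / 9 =-1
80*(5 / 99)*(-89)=-35600 / 99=-359.60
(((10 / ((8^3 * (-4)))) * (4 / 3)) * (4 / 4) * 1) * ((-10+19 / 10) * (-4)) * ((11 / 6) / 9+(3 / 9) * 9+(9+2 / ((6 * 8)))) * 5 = -13225 / 1024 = -12.92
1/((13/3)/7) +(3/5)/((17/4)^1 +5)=4041/2405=1.68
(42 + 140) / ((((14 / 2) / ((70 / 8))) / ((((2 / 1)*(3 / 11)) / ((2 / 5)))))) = 6825 / 22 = 310.23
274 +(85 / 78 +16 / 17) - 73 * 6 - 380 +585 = 57059 / 1326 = 43.03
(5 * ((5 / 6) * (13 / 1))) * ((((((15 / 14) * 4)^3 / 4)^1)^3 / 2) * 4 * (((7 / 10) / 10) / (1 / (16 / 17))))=5330812500000 / 98001617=54395.15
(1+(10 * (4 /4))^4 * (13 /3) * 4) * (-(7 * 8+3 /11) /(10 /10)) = -29261987 /3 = -9753995.67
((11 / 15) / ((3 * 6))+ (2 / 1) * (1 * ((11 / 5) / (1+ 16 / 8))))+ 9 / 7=5279 / 1890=2.79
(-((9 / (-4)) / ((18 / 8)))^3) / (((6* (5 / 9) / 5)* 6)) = 1 / 4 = 0.25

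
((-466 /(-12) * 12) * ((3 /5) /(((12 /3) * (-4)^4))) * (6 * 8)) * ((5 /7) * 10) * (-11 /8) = -115335 /896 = -128.72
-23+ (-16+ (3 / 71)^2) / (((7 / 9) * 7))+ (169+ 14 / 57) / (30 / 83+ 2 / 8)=250.86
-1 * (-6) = 6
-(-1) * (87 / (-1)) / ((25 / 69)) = -6003 / 25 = -240.12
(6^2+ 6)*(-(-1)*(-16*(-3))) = 2016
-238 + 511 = 273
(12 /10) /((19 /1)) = 6 /95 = 0.06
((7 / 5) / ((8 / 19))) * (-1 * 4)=-133 / 10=-13.30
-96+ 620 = 524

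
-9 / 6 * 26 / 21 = -13 / 7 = -1.86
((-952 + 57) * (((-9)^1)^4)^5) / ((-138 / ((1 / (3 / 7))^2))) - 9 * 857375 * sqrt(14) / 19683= 19747200692849689354365 / 46 - 857375 * sqrt(14) / 2187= 429286971583688897541.08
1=1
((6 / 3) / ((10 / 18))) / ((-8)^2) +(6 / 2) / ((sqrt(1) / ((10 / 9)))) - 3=187 / 480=0.39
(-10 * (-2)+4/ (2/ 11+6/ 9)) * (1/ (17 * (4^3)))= 173/ 7616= 0.02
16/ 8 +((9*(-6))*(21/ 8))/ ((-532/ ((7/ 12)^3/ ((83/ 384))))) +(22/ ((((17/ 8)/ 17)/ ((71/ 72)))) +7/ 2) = 20358467/ 113544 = 179.30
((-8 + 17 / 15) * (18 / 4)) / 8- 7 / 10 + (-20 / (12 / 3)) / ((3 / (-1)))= -139 / 48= -2.90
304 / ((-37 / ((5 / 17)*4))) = -6080 / 629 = -9.67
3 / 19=0.16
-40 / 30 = -4 / 3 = -1.33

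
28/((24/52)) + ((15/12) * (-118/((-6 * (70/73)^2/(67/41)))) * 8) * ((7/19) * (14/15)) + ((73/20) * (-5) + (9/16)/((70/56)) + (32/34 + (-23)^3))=-35765058461/2979675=-12003.01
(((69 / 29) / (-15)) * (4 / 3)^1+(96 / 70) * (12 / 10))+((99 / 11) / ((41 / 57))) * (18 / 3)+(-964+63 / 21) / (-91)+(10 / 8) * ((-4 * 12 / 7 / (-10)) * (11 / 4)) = 1451353901 / 16229850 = 89.42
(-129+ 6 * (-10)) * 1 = -189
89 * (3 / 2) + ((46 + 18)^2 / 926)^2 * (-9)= -18260949 / 428738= -42.59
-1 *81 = -81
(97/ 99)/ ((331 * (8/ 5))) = 485/ 262152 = 0.00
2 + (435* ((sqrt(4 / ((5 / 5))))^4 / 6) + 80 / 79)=91878 / 79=1163.01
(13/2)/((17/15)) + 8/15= 3197/510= 6.27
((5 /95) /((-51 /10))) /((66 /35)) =-175 /31977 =-0.01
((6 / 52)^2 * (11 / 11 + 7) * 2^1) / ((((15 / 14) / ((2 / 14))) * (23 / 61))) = 1464 / 19435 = 0.08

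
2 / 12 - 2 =-11 / 6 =-1.83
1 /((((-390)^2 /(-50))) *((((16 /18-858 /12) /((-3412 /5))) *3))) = -3412 /3221985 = -0.00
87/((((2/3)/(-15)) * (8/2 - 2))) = -3915/4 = -978.75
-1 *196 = -196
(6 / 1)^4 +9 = 1305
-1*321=-321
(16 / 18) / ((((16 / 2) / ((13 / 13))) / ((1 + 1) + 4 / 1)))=2 / 3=0.67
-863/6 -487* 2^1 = -6707/6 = -1117.83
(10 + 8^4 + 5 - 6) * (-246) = -1009830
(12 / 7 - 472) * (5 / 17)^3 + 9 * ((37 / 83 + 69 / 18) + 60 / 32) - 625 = -13280703193 / 22835624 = -581.58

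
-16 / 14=-8 / 7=-1.14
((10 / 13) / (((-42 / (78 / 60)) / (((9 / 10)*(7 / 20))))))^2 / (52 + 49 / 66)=297 / 278480000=0.00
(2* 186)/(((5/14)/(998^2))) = 5187188832/5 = 1037437766.40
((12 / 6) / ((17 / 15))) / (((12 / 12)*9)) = 10 / 51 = 0.20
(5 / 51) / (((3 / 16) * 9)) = 80 / 1377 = 0.06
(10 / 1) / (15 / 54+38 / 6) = 180 / 119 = 1.51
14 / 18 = 7 / 9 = 0.78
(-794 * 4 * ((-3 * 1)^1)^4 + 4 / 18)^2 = 5360623351204 / 81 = 66180535200.05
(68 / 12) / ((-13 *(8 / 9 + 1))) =-3 / 13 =-0.23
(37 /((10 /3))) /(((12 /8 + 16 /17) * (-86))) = -1887 /35690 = -0.05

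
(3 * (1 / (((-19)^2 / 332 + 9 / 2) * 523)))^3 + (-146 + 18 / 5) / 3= -130030968638479934792 / 2739416474187726375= -47.47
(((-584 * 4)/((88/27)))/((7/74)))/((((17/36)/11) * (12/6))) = -10501488/119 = -88247.80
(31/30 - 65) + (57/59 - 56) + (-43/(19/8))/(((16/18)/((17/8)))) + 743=78117989/134520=580.72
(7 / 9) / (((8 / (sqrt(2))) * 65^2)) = 7 * sqrt(2) / 304200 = 0.00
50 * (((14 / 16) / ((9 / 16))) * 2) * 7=9800 / 9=1088.89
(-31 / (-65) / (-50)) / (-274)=31 / 890500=0.00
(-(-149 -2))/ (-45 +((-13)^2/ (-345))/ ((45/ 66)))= -781425/ 236593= -3.30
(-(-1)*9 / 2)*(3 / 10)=27 / 20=1.35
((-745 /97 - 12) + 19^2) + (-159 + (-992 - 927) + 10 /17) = -2862816 /1649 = -1736.09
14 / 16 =7 / 8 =0.88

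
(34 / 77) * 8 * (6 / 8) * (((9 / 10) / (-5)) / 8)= -459 / 7700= -0.06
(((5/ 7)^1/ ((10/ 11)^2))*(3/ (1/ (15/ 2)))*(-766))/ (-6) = 139029/ 56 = 2482.66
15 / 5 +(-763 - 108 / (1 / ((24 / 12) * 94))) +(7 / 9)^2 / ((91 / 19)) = -21063.87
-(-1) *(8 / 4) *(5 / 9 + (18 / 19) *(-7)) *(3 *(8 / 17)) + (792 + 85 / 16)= 12095549 / 15504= 780.16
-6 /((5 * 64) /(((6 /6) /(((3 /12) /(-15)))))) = 9 /8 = 1.12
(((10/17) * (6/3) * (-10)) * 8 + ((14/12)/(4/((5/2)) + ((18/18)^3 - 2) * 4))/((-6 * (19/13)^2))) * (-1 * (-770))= -72441.38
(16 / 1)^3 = 4096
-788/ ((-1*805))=788/ 805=0.98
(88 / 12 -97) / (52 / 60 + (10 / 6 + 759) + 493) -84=-1582057 / 18818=-84.07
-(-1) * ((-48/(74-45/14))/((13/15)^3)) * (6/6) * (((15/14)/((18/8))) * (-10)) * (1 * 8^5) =353894400000/2177227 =162543.64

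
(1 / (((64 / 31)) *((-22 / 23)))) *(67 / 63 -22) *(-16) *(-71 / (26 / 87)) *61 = 118119202753 / 48048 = 2458358.37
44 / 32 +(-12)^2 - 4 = 1131 / 8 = 141.38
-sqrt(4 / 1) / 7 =-2 / 7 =-0.29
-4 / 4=-1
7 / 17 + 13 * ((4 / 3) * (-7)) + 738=31471 / 51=617.08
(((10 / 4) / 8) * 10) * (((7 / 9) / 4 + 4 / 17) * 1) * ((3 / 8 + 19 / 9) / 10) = 235385 / 705024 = 0.33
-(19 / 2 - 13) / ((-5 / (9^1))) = -63 / 10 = -6.30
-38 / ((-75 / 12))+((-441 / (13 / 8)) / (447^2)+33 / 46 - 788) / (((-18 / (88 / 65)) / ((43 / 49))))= 55223157599894 / 951405539175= 58.04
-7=-7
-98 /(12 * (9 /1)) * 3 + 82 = 1427 /18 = 79.28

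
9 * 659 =5931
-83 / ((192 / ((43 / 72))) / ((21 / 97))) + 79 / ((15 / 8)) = 94038029 / 2234880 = 42.08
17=17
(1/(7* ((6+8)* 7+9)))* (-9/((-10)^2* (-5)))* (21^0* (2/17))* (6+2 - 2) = 27/1591625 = 0.00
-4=-4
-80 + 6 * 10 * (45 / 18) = 70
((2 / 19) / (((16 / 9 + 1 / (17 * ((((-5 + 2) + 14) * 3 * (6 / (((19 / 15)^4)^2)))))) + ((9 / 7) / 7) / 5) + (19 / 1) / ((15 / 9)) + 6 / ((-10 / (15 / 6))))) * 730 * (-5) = -771441739277343750 / 23525078080801699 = -32.79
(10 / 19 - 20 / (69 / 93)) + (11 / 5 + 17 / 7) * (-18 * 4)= -5501418 / 15295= -359.69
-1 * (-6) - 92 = -86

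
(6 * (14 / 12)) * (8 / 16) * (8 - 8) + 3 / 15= 1 / 5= 0.20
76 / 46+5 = 153 / 23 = 6.65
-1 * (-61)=61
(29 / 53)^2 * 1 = 841 / 2809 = 0.30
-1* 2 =-2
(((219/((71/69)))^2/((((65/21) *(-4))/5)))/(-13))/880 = 4795188741/2998790080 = 1.60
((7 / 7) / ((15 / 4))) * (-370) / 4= -74 / 3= -24.67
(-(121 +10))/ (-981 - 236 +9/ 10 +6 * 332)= -0.17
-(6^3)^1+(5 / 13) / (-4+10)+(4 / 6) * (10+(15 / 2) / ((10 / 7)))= -2675 / 13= -205.77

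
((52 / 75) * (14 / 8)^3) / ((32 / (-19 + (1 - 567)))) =-67.93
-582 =-582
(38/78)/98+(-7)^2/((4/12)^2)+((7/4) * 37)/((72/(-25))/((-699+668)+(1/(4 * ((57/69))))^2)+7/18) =14193020026586/24669685677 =575.32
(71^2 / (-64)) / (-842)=5041 / 53888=0.09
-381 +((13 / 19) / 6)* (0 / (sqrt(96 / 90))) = -381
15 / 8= 1.88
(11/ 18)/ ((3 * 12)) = 11/ 648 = 0.02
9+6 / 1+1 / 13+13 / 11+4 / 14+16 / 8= 18563 / 1001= 18.54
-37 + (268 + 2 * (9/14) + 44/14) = 1648/7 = 235.43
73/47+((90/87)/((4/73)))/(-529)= 2188321/1442054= 1.52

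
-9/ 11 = -0.82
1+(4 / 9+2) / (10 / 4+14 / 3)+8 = 9.34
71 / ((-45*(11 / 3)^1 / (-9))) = 3.87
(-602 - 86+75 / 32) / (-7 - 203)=21941 / 6720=3.27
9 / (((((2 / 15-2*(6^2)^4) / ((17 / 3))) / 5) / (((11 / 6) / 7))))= -14025 / 705438692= -0.00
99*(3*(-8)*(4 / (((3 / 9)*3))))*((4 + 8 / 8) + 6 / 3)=-66528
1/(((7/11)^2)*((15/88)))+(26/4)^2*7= 912097/2940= 310.24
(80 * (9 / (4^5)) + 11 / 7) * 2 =1019 / 224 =4.55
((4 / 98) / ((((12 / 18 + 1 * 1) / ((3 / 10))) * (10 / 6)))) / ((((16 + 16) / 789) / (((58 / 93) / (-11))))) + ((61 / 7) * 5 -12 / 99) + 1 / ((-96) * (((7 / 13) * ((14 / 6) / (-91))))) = 8862156551 / 200508000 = 44.20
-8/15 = -0.53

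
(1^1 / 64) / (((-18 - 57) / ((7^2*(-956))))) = 11711 / 1200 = 9.76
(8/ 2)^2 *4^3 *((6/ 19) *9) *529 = 29251584/ 19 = 1539557.05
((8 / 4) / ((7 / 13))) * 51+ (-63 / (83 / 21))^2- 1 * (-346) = 38072275 / 48223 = 789.50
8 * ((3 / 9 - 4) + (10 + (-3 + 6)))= 74.67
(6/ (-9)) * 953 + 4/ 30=-635.20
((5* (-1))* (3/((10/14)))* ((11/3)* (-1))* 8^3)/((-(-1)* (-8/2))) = -9856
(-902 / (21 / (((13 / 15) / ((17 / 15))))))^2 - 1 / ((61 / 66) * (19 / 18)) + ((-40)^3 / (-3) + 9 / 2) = 6622187475863 / 295426782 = 22415.66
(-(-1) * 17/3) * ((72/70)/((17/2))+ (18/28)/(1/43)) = 11013/70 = 157.33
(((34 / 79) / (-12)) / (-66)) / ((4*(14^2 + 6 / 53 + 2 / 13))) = 11713 / 16921891008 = 0.00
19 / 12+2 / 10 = 107 / 60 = 1.78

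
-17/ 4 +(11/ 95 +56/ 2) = 9069/ 380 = 23.87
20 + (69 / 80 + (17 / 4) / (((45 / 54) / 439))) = 180781 / 80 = 2259.76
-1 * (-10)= 10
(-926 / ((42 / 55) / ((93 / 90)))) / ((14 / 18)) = -157883 / 98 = -1611.05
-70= -70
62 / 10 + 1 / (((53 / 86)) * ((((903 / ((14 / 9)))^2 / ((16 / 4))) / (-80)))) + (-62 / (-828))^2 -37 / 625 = 13501435699703 / 2197189597500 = 6.14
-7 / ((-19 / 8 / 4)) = 224 / 19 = 11.79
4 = 4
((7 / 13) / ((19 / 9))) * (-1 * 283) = -17829 / 247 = -72.18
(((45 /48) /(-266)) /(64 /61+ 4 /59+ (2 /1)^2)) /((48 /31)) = -0.00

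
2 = 2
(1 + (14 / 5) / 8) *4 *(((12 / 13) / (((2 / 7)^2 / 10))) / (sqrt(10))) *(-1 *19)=-75411 *sqrt(10) / 65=-3668.78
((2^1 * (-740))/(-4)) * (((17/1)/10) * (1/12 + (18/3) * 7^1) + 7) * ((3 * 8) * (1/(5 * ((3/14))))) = 1952860/3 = 650953.33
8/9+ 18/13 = 266/117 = 2.27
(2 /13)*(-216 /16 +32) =37 /13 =2.85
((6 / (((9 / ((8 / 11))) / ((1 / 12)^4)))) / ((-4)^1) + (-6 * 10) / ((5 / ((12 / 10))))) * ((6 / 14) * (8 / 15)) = -12317189 / 3742200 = -3.29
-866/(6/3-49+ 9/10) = 18.79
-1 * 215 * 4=-860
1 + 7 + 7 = 15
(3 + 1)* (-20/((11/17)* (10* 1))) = -136/11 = -12.36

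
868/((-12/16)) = -3472/3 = -1157.33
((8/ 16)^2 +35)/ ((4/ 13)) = 1833/ 16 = 114.56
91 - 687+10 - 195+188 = -593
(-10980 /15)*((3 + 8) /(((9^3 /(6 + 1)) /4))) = -75152 /243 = -309.27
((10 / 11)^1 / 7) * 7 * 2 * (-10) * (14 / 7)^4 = -290.91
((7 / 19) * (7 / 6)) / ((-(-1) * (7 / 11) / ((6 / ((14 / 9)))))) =2.61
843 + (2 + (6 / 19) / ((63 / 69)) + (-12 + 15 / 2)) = 223665 / 266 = 840.85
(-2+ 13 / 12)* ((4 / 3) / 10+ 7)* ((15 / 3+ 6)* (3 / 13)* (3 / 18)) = -2.77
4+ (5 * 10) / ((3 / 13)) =220.67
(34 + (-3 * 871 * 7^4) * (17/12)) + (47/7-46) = -248861397/28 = -8887907.04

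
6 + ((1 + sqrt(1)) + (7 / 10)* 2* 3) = 61 / 5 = 12.20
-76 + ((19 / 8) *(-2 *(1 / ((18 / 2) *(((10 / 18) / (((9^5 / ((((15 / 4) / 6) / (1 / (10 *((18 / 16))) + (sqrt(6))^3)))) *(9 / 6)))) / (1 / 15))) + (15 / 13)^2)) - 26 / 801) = -6731586 *sqrt(6) / 125 - 297870693611 / 338422500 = -132791.78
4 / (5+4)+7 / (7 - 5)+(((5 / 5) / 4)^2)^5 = 37224457 / 9437184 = 3.94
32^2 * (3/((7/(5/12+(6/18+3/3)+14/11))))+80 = 15472/11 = 1406.55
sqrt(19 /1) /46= sqrt(19) /46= 0.09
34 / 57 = 0.60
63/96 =21/32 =0.66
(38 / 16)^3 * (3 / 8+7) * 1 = 404681 / 4096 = 98.80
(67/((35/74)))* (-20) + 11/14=-39653/14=-2832.36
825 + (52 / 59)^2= 825.78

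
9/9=1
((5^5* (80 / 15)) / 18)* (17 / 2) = 212500 / 27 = 7870.37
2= 2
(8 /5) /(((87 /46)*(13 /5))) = 0.33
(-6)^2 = 36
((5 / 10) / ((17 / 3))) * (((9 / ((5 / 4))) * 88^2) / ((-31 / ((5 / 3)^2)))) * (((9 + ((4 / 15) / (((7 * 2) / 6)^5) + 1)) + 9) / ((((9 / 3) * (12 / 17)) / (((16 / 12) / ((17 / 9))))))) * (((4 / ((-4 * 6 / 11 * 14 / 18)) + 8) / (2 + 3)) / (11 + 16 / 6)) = -2930998627392 / 12710209715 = -230.60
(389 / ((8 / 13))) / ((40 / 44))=55627 / 80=695.34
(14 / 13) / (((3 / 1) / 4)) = 56 / 39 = 1.44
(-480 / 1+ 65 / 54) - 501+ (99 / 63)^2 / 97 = -251469943 / 256662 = -979.77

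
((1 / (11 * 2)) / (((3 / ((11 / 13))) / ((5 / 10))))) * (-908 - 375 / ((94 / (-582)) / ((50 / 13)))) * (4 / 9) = 4901462 / 214461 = 22.85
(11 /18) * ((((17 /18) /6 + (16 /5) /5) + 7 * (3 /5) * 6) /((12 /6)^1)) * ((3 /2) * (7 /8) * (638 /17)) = 101420627 /259200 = 391.28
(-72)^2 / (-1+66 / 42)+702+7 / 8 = 78199 / 8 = 9774.88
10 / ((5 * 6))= 0.33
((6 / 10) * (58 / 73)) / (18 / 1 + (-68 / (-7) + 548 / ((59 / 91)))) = 11977 / 21931755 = 0.00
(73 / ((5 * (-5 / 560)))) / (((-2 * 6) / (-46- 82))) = -261632 / 15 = -17442.13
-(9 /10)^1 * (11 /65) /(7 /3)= -297 /4550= -0.07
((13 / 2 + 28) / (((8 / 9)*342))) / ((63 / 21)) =23 / 608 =0.04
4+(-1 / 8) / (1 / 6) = 3.25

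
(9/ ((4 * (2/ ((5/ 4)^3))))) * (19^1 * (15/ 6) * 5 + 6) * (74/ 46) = 20271375/ 23552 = 860.71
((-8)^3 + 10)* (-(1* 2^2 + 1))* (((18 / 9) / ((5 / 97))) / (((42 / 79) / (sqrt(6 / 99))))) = 3846826* sqrt(66) / 693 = 45096.34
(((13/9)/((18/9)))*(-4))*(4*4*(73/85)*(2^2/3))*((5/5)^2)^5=-121472/2295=-52.93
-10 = -10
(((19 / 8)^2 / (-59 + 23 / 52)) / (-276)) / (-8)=-4693 / 107573760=-0.00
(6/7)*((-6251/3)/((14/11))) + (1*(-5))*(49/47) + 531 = -288697/329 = -877.50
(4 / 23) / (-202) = -2 / 2323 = -0.00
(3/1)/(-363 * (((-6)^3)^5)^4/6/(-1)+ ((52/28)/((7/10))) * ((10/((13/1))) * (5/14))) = 1029/1014202128616273126789681093809233692118261132427514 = 0.00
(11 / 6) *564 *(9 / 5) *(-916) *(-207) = 352905854.40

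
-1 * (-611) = 611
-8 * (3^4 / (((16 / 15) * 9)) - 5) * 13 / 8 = -715 / 16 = -44.69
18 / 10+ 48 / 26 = 237 / 65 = 3.65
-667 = -667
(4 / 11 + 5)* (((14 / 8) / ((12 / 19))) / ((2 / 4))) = 7847 / 264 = 29.72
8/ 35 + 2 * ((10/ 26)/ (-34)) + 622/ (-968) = -1634573/ 3743740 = -0.44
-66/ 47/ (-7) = 66/ 329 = 0.20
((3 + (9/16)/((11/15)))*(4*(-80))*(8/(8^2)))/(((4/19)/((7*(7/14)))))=-440895/176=-2505.09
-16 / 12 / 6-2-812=-7328 / 9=-814.22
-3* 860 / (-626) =1290 / 313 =4.12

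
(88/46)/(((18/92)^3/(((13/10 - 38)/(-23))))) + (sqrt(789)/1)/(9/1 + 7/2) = 2 * sqrt(789)/25 + 1485616/3645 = 409.82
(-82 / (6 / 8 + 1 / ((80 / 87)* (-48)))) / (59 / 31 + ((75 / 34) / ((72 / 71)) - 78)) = 2655068160 / 1740894589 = 1.53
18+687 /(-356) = 5721 /356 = 16.07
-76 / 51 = -1.49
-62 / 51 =-1.22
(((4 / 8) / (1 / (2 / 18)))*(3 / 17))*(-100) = -0.98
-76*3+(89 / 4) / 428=-390247 / 1712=-227.95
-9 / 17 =-0.53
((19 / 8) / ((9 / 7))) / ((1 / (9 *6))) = 99.75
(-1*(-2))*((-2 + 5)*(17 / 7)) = 102 / 7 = 14.57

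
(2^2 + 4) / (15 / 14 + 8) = 112 / 127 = 0.88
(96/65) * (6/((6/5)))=96/13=7.38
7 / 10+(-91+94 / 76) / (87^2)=54979 / 79895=0.69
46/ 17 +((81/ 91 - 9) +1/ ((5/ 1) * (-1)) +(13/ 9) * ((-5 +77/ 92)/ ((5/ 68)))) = -27983110/ 320229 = -87.38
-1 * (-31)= 31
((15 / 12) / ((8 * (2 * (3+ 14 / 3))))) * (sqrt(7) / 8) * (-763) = -11445 * sqrt(7) / 11776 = -2.57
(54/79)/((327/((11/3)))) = 0.01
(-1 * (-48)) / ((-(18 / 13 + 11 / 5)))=-3120 / 233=-13.39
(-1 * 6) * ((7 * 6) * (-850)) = 214200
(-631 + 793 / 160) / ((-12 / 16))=33389 / 40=834.72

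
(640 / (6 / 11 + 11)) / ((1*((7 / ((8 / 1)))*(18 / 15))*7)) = 140800 / 18669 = 7.54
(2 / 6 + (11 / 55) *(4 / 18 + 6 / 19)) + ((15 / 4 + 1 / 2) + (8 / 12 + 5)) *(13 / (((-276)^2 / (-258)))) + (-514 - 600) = -1791483311 / 1608160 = -1114.00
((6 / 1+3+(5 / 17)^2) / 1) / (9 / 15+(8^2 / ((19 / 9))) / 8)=249470 / 120513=2.07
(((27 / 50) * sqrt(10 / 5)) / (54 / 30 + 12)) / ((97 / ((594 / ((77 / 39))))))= 9477 * sqrt(2) / 78085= 0.17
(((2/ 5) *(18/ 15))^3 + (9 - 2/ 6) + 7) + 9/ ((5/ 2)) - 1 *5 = 673934/ 46875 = 14.38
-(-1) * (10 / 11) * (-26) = -260 / 11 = -23.64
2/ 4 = 0.50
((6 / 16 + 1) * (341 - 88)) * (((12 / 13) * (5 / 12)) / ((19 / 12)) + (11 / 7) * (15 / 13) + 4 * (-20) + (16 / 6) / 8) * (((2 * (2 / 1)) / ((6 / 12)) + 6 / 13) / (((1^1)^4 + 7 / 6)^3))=-1109137766220 / 49381969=-22460.38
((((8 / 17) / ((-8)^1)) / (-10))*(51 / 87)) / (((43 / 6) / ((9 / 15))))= 9 / 31175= 0.00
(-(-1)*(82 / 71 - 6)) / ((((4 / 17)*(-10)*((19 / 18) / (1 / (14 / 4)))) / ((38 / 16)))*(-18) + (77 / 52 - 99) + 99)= -304096 / 4227979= -0.07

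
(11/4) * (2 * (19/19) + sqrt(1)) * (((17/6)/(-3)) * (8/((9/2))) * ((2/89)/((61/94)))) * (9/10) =-35156/81435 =-0.43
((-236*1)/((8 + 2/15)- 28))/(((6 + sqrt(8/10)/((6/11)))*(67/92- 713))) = -542800/180690959 + 597080*sqrt(5)/1626218631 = -0.00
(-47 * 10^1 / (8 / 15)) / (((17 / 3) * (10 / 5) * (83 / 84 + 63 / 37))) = -28.90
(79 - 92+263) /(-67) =-250 /67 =-3.73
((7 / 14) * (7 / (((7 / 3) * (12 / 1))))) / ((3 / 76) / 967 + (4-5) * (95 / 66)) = -606309 / 6981542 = -0.09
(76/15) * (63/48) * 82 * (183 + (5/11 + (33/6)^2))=51274559/440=116533.09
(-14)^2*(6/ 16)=147/ 2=73.50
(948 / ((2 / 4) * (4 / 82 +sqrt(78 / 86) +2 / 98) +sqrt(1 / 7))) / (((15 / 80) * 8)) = 109193168 / (5977 +24682 * sqrt(7) +2009 * sqrt(1677)) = 711.12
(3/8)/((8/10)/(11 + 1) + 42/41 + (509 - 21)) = 1845/2406328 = 0.00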